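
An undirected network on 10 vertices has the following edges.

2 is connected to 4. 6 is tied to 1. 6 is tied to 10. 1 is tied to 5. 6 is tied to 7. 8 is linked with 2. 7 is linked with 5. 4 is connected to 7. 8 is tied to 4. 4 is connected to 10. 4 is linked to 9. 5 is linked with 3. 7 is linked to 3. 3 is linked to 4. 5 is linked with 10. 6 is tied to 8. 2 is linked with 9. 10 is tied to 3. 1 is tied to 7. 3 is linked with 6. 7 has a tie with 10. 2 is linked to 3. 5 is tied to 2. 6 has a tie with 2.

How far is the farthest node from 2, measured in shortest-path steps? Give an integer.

2

Distances from 2: 1:2, 3:1, 4:1, 5:1, 6:1, 7:2, 8:1, 9:1, 10:2.
The largest is 2 (to 7, 10, and 1), so the eccentricity of 2 is 2.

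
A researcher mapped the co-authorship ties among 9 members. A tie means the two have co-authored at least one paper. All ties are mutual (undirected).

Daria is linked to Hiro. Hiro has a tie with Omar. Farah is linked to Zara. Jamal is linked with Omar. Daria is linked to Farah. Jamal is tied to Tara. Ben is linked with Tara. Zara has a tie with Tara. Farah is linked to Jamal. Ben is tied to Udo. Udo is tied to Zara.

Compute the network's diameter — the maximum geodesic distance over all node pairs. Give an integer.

4

Eccentricity of each node (its greatest distance to any other): Ben:4, Daria:4, Farah:3, Hiro:4, Jamal:3, Omar:4, Tara:3, Udo:4, Zara:3.
The maximum eccentricity is 4, realized for instance by the pair Ben–Hiro via Ben – Tara – Jamal – Omar – Hiro. So the diameter is 4.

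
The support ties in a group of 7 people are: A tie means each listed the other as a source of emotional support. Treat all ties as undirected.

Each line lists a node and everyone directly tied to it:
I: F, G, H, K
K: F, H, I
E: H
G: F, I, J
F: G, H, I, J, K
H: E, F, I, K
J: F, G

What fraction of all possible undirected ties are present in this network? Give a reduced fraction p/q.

11/21

There are 11 edges and 7 nodes, so the maximum possible is C(7,2) = 21.
Density = 11/21.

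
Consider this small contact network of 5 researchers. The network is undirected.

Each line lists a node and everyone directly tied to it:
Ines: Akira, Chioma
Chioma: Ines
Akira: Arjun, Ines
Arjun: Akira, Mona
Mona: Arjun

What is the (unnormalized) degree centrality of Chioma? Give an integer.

Chioma is directly tied to Ines. That is 1 neighbor, so the degree of Chioma is 1.

1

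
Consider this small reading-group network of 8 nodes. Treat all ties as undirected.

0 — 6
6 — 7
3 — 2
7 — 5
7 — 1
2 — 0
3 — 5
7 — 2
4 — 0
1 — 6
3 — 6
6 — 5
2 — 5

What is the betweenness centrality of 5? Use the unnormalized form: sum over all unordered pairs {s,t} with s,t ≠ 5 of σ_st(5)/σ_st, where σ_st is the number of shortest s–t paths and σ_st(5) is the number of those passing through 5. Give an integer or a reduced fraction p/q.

7/12

Pairs whose geodesics pass through 5 — 2–6: 1/4; 7–3: 1/3.
All other pairs contribute 0.
Summing the contributions gives betweenness(5) = 7/12.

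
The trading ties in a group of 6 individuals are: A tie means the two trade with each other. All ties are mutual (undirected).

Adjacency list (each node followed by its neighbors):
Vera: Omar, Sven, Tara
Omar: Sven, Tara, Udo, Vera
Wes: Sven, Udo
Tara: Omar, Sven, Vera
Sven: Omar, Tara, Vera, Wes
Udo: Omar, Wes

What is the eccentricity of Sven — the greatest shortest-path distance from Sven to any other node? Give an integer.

Distances from Sven: Omar:1, Tara:1, Udo:2, Vera:1, Wes:1.
The largest is 2 (to Udo), so the eccentricity of Sven is 2.

2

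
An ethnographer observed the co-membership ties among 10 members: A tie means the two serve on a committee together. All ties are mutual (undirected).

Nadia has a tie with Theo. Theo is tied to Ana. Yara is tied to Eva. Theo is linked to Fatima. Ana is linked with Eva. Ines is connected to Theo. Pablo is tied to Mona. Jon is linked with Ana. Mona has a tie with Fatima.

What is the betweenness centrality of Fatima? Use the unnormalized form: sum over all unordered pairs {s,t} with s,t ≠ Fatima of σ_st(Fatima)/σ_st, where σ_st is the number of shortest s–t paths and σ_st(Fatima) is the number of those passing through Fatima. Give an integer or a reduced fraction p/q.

Pairs whose geodesics pass through Fatima — Ana–Mona: 1; Ana–Pablo: 1; Mona–Jon: 1; Mona–Eva: 1; Mona–Theo: 1; Mona–Nadia: 1; Mona–Ines: 1; Mona–Yara: 1; Pablo–Jon: 1; Pablo–Eva: 1; Pablo–Theo: 1; Pablo–Nadia: 1; Pablo–Ines: 1; Pablo–Yara: 1.
All other pairs contribute 0.
Summing the contributions gives betweenness(Fatima) = 14.

14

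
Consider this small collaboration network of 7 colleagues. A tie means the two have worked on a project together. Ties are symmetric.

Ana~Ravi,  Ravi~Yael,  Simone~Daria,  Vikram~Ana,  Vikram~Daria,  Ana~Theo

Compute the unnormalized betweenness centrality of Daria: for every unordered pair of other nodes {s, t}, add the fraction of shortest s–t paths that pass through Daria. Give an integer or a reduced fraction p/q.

5

Pairs whose geodesics pass through Daria — Vikram–Simone: 1; Yael–Simone: 1; Theo–Simone: 1; Simone–Ana: 1; Simone–Ravi: 1.
All other pairs contribute 0.
Summing the contributions gives betweenness(Daria) = 5.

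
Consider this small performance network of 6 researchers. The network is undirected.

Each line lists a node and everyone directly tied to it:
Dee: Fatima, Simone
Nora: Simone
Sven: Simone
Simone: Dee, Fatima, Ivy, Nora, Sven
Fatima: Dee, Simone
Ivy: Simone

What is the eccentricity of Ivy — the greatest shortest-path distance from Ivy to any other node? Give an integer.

Distances from Ivy: Dee:2, Fatima:2, Nora:2, Simone:1, Sven:2.
The largest is 2 (to Dee, Nora, Fatima, and Sven), so the eccentricity of Ivy is 2.

2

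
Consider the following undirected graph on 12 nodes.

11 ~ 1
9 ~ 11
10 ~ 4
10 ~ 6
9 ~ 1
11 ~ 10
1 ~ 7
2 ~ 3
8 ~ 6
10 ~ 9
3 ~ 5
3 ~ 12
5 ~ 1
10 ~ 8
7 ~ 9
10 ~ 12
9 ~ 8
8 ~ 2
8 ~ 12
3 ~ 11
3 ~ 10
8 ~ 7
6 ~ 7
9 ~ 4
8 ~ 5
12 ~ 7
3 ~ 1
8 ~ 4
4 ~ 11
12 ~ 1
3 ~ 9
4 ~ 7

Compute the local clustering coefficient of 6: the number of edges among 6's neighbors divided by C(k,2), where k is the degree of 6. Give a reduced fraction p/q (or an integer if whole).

6's neighbors: 7, 8, and 10 (k = 3).
Possible neighbor pairs: C(3,2) = 3. Edges among them: 7–8, 8–10 → e = 2.
Clustering(6) = 2/3.

2/3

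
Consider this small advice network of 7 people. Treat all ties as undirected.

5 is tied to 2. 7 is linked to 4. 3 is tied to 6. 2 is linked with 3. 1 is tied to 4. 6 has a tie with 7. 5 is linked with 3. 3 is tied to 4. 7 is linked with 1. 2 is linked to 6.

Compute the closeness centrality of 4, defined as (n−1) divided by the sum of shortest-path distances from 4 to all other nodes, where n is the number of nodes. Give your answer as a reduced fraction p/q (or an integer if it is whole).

Distances from 4: 1:1, 2:2, 3:1, 5:2, 6:2, 7:1. Sum = 9.
n = 7, so closeness = 6/9 = 2/3.

2/3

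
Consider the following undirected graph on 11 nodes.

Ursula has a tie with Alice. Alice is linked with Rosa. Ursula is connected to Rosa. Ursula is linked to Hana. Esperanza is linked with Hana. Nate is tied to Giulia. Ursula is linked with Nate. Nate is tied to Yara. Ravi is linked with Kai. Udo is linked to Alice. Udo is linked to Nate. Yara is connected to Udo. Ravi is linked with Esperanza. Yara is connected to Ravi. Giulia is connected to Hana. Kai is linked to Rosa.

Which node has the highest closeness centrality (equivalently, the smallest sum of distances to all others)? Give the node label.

Ursula

Farness (sum of distances to all others) for each node — Alice:20, Esperanza:22, Giulia:23, Hana:20, Kai:23, Nate:18, Ravi:20, Rosa:20, Udo:20, Ursula:17, Yara:19.
The smallest farness is 17, for Ursula, so Ursula has the highest closeness.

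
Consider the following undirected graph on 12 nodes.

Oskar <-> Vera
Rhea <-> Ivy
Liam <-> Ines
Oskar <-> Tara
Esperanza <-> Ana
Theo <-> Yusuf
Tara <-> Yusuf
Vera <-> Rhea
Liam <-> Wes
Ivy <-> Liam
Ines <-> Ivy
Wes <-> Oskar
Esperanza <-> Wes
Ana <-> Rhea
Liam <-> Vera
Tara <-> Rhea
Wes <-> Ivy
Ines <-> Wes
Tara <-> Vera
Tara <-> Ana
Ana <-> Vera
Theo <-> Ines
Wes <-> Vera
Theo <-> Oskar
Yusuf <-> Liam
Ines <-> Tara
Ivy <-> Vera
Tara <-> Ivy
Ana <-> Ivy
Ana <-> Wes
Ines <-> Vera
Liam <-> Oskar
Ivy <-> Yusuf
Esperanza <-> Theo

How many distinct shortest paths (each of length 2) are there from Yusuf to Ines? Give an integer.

4

The shortest distance is 2. The length-2 paths are: Yusuf–Liam–Ines; Yusuf–Tara–Ines; Yusuf–Ivy–Ines; Yusuf–Theo–Ines.
That gives 4 distinct shortest paths.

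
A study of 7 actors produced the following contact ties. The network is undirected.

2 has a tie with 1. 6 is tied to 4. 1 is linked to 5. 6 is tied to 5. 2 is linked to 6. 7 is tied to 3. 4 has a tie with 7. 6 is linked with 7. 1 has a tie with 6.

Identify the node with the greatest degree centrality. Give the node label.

Degrees — 1:3, 2:2, 3:1, 4:2, 5:2, 6:5, 7:3.
The maximum is 5, attained only by 6.

6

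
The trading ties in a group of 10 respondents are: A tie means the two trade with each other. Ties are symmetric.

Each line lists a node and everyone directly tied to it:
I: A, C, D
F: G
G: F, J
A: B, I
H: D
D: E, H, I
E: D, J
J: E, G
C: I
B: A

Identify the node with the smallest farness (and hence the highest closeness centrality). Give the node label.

D

Farness (sum of distances to all others) for each node — A:27, B:35, C:29, D:19, E:21, F:39, G:31, H:27, I:21, J:25.
The smallest farness is 19, for D, so D has the highest closeness.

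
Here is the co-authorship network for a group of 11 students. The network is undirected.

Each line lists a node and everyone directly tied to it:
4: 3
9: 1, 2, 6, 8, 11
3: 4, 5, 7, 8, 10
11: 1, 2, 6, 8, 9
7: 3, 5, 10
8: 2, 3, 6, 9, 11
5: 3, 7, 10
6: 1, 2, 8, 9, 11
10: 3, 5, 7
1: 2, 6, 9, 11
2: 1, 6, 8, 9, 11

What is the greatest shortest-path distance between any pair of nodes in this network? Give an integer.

Eccentricity of each node (its greatest distance to any other): 1:4, 2:3, 3:3, 4:4, 5:4, 6:3, 7:4, 8:2, 9:3, 10:4, 11:3.
The maximum eccentricity is 4, realized for instance by the pair 10–1 via 10 – 3 – 8 – 9 – 1. So the diameter is 4.

4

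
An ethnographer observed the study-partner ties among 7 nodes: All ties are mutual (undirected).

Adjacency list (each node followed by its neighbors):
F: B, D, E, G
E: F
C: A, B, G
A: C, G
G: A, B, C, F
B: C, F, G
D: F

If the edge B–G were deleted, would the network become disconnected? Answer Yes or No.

Even without that edge, B still reaches G via B – F – G, so the network stays connected. Not a bridge.

No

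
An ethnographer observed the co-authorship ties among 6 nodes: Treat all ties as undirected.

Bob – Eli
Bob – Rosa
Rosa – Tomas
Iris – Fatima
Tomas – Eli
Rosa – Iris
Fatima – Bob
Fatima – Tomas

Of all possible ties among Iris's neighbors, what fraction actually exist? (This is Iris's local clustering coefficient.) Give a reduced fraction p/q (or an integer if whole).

Iris's neighbors: Fatima and Rosa (k = 2).
Possible neighbor pairs: C(2,2) = 1. Edges among them: none → e = 0.
Clustering(Iris) = 0/1.

0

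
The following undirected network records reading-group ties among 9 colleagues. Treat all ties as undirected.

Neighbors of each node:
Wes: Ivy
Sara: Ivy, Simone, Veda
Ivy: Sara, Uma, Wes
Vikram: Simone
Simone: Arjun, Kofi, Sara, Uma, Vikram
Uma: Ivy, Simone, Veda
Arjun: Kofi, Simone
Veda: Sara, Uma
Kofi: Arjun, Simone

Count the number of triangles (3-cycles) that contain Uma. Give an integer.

0

Uma's neighbors are Ivy, Simone, and Veda, but none of them are tied to each other, so no triangle contains Uma.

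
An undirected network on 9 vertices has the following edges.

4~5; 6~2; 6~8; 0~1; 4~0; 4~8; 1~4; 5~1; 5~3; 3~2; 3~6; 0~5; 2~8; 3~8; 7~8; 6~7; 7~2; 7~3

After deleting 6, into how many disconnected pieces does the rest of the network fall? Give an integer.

1

6's neighbors (2, 3, 7, and 8) remain reachable from one another through other ties, so the rest of the network stays in one piece.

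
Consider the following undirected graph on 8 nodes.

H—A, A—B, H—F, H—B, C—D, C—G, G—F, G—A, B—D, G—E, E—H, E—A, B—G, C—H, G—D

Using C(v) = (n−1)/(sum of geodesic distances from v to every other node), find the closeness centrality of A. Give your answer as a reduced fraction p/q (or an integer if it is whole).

Distances from A: B:1, C:2, D:2, E:1, F:2, G:1, H:1. Sum = 10.
n = 8, so closeness = 7/10.

7/10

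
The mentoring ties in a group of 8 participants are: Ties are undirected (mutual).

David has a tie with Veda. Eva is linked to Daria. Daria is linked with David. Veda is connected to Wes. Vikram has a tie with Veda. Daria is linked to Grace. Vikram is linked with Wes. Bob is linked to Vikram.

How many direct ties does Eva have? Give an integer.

1

Eva is directly tied to Daria. That is 1 neighbor, so the degree of Eva is 1.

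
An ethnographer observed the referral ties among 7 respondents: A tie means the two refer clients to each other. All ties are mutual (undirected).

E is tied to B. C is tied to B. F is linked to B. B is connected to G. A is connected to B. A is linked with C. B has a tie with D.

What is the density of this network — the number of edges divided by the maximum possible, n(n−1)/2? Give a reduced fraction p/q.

1/3

There are 7 edges and 7 nodes, so the maximum possible is C(7,2) = 21.
Density = 7/21 = 1/3.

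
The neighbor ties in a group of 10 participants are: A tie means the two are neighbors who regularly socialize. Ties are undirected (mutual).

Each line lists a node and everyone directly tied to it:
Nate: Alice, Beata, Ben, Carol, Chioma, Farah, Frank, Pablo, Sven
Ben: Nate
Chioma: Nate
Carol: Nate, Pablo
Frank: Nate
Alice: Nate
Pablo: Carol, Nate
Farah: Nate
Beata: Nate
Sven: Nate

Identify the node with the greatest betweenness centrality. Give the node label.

Nate

Unnormalized betweenness of each node: Alice:0, Beata:0, Ben:0, Carol:0, Chioma:0, Farah:0, Frank:0, Nate:35, Pablo:0, Sven:0.
Nate has the largest value, 35, making it the main broker — the node through which the most shortest paths run.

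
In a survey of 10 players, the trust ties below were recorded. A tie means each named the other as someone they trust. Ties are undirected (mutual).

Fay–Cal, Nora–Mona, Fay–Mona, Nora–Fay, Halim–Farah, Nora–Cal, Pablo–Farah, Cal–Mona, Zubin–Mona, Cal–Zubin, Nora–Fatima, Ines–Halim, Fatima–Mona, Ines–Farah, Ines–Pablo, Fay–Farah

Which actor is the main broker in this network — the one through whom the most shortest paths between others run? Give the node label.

Fay

Unnormalized betweenness of each node: Cal:3, Farah:37/2, Fatima:0, Fay:20, Halim:0, Ines:1/2, Mona:7, Nora:3, Pablo:0, Zubin:0.
Fay has the largest value, 20, making it the main broker — the node through which the most shortest paths run.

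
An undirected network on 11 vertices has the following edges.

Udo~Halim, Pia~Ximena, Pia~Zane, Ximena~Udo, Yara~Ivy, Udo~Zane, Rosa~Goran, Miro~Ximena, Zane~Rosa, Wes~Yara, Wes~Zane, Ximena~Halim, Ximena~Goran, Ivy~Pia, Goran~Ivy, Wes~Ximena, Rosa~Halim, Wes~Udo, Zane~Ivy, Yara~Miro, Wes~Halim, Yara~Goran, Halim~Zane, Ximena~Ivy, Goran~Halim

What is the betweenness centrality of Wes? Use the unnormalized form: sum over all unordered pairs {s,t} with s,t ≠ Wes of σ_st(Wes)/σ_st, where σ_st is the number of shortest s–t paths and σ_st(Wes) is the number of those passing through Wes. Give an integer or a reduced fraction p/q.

Pairs whose geodesics pass through Wes — Halim–Yara: 1/2; Yara–Ximena: 1/4; Yara–Udo: 1; Yara–Zane: 1/2; Ximena–Zane: 1/5; Zane–Miro: 2/7.
All other pairs contribute 0.
Summing the contributions gives betweenness(Wes) = 383/140.

383/140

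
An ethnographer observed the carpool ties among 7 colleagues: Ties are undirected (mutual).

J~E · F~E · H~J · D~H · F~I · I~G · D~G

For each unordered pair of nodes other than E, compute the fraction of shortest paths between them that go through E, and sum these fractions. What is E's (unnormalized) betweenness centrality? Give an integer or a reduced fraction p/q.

3

Pairs whose geodesics pass through E — F–J: 1; F–H: 1; J–I: 1.
All other pairs contribute 0.
Summing the contributions gives betweenness(E) = 3.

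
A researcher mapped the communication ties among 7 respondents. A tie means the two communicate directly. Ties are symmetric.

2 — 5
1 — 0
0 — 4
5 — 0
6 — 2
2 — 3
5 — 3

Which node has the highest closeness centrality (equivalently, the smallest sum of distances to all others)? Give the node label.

5

Farness (sum of distances to all others) for each node — 0:10, 1:15, 2:11, 3:12, 4:15, 5:9, 6:16.
The smallest farness is 9, for 5, so 5 has the highest closeness.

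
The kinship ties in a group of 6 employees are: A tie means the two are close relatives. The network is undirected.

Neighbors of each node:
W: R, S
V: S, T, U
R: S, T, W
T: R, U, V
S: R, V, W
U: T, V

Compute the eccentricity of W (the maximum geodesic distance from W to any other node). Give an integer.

Distances from W: R:1, S:1, T:2, U:3, V:2.
The largest is 3 (to U), so the eccentricity of W is 3.

3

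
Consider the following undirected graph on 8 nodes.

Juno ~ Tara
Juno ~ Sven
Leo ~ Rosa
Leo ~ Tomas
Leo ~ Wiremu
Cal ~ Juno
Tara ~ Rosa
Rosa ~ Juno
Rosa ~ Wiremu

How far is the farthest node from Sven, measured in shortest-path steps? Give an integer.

Distances from Sven: Cal:2, Juno:1, Leo:3, Rosa:2, Tara:2, Tomas:4, Wiremu:3.
The largest is 4 (to Tomas), so the eccentricity of Sven is 4.

4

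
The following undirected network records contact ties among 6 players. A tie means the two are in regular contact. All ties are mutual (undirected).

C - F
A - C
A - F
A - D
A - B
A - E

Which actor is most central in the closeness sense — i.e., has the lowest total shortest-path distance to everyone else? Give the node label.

Farness (sum of distances to all others) for each node — A:5, B:9, C:8, D:9, E:9, F:8.
The smallest farness is 5, for A, so A has the highest closeness.

A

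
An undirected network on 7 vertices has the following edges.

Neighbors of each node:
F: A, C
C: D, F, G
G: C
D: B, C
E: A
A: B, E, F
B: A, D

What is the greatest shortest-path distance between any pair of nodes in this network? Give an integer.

Eccentricity of each node (its greatest distance to any other): A:3, B:3, C:3, D:3, E:4, F:2, G:4.
The maximum eccentricity is 4, realized for instance by the pair G–E via G – C – F – A – E. So the diameter is 4.

4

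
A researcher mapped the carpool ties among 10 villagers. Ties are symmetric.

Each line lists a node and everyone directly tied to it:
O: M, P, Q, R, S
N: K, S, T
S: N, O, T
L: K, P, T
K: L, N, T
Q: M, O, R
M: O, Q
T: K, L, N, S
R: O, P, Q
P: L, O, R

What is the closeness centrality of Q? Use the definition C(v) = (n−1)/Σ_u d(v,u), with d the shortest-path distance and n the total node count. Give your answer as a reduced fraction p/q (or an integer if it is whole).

9/20

Distances from Q: K:4, L:3, M:1, N:3, O:1, P:2, R:1, S:2, T:3. Sum = 20.
n = 10, so closeness = 9/20.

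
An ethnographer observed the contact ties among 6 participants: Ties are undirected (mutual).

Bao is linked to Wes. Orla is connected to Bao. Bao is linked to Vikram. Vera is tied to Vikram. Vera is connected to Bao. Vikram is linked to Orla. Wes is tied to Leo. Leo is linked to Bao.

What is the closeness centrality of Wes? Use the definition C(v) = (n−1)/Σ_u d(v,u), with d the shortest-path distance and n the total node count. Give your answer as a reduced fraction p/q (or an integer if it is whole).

5/8

Distances from Wes: Bao:1, Leo:1, Orla:2, Vera:2, Vikram:2. Sum = 8.
n = 6, so closeness = 5/8.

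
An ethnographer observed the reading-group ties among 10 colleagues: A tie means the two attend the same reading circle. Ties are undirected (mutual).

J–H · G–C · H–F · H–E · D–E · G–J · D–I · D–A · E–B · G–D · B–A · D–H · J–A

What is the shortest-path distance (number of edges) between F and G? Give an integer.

One shortest route is F – H – D – G, which uses 3 edges, and at distance 2 from F we only reach {D, E, J}, which does not include G. So d(F,G) = 3.

3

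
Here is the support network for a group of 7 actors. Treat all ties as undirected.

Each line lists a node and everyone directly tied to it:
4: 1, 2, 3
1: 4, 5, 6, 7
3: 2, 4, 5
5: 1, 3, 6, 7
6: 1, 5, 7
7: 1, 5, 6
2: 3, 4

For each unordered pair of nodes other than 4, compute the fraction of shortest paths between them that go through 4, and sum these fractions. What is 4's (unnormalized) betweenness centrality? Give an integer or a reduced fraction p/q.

Pairs whose geodesics pass through 4 — 3–1: 1/2; 2–6: 1/2; 2–1: 1; 2–7: 1/2.
All other pairs contribute 0.
Summing the contributions gives betweenness(4) = 5/2.

5/2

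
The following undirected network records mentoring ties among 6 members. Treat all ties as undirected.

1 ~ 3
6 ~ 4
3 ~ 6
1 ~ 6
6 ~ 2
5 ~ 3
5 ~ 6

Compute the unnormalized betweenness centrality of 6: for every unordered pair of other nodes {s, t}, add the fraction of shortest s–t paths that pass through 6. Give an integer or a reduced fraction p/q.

15/2

Pairs whose geodesics pass through 6 — 2–1: 1; 2–5: 1; 2–4: 1; 2–3: 1; 1–5: 1/2; 1–4: 1; 5–4: 1; 4–3: 1.
All other pairs contribute 0.
Summing the contributions gives betweenness(6) = 15/2.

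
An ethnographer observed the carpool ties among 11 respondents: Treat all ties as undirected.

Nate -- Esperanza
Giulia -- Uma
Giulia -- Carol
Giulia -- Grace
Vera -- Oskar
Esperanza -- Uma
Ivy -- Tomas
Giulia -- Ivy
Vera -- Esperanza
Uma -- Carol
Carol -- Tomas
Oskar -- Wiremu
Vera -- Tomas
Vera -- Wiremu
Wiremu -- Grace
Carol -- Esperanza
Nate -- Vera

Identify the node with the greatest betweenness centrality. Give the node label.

Unnormalized betweenness of each node: Carol:137/30, Esperanza:217/30, Giulia:23/3, Grace:53/15, Ivy:31/30, Nate:0, Oskar:0, Tomas:187/30, Uma:107/60, Vera:181/12, Wiremu:73/15.
Vera has the largest value, 181/12, making it the main broker — the node through which the most shortest paths run.

Vera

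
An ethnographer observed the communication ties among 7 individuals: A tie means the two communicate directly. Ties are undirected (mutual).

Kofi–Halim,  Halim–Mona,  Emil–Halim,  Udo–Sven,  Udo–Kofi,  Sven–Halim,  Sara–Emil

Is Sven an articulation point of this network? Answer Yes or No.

No

Even without Sven, every remaining node can still reach every other (the residual graph is connected), so Sven is not a cut vertex.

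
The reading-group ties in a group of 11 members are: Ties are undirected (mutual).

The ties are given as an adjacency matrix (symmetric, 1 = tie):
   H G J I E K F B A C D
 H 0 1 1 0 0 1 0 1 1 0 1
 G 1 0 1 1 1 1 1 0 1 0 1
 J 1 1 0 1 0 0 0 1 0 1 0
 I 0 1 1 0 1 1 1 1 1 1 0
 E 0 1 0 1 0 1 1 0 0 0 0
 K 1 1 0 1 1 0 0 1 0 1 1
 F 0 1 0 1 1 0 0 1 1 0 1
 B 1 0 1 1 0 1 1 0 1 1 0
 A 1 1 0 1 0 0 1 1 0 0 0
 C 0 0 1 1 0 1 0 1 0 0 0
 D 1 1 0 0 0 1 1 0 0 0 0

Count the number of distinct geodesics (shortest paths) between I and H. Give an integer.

The shortest distance is 2. The length-2 paths are: I–G–H; I–J–H; I–K–H; I–B–H; I–A–H.
That gives 5 distinct shortest paths.

5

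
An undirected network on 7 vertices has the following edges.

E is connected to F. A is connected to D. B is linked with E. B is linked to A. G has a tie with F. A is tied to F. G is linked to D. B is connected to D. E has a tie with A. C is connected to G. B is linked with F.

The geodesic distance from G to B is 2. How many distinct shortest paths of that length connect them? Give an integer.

2

The shortest distance is 2. The length-2 paths are: G–D–B; G–F–B.
That gives 2 distinct shortest paths.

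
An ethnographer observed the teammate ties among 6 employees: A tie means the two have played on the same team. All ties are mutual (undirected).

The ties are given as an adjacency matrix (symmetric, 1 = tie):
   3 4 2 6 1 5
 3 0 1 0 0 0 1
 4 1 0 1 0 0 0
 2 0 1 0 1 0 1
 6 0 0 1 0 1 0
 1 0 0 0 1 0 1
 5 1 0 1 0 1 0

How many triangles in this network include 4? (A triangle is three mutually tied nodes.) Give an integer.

4's neighbors are 2 and 3, but none of them are tied to each other, so no triangle contains 4.

0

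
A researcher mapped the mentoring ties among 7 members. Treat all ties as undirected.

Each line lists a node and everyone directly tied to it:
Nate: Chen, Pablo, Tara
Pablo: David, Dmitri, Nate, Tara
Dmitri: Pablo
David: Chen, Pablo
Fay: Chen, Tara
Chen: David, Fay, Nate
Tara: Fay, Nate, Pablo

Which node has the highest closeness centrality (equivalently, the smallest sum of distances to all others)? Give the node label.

Pablo

Farness (sum of distances to all others) for each node — Chen:10, David:10, Dmitri:13, Fay:11, Nate:9, Pablo:8, Tara:9.
The smallest farness is 8, for Pablo, so Pablo has the highest closeness.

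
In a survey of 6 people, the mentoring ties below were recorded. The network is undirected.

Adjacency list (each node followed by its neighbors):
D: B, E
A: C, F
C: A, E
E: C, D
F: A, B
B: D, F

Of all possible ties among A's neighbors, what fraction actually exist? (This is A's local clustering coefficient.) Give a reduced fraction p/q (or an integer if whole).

A's neighbors: C and F (k = 2).
Possible neighbor pairs: C(2,2) = 1. Edges among them: none → e = 0.
Clustering(A) = 0/1.

0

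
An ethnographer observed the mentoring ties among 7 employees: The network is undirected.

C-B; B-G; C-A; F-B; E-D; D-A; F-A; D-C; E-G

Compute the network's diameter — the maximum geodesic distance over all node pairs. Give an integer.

Eccentricity of each node (its greatest distance to any other): A:3, B:2, C:2, D:2, E:3, F:3, G:3.
The maximum eccentricity is 3, realized for instance by the pair G–A via G – E – D – A. So the diameter is 3.

3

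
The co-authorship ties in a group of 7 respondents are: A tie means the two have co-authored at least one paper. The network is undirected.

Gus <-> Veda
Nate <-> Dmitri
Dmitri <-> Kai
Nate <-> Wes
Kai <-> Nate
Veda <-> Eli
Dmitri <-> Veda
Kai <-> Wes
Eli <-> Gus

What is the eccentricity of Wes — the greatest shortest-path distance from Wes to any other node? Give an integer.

Distances from Wes: Dmitri:2, Eli:4, Gus:4, Kai:1, Nate:1, Veda:3.
The largest is 4 (to Eli and Gus), so the eccentricity of Wes is 4.

4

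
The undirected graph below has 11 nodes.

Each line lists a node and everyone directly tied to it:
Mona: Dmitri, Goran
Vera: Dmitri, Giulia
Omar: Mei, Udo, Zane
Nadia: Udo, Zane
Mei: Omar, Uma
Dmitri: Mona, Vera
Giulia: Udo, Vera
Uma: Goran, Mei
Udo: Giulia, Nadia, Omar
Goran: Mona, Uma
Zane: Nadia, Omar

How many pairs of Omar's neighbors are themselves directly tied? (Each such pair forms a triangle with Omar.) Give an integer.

Omar's neighbors are Mei, Udo, and Zane, but none of them are tied to each other, so no triangle contains Omar.

0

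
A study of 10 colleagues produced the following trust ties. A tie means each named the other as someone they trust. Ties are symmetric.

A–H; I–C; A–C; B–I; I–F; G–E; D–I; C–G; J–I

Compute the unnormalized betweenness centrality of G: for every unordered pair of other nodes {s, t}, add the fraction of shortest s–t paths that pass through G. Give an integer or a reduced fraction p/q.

Pairs whose geodesics pass through G — A–E: 1; B–E: 1; J–E: 1; I–E: 1; H–E: 1; E–F: 1; E–C: 1; E–D: 1.
All other pairs contribute 0.
Summing the contributions gives betweenness(G) = 8.

8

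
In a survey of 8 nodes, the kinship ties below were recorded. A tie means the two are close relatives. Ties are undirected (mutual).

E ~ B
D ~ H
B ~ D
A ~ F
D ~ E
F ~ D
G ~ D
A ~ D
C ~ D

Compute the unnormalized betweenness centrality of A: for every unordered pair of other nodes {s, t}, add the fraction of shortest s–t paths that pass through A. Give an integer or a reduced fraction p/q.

No shortest path between any pair of other nodes passes through A.
Summing the contributions gives betweenness(A) = 0.

0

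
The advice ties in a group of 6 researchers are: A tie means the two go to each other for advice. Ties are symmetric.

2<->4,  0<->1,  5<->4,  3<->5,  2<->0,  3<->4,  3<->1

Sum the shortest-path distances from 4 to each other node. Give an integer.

7

Distances from 4: 0:2, 1:2, 2:1, 3:1, 5:1.
Sum = 2 + 2 + 1 + 1 + 1 = 7.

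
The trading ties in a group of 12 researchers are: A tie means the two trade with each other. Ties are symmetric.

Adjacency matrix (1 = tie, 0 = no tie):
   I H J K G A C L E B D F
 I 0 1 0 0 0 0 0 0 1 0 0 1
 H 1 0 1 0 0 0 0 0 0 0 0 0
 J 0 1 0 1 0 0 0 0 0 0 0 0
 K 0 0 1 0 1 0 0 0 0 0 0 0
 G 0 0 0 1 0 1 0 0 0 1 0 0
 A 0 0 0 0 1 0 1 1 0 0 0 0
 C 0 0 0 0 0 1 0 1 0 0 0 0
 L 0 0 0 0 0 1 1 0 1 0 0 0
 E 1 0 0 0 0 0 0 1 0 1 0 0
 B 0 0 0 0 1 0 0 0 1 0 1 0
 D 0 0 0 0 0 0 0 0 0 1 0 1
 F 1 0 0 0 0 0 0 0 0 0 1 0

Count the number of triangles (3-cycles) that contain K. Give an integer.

0

K's neighbors are G and J, but none of them are tied to each other, so no triangle contains K.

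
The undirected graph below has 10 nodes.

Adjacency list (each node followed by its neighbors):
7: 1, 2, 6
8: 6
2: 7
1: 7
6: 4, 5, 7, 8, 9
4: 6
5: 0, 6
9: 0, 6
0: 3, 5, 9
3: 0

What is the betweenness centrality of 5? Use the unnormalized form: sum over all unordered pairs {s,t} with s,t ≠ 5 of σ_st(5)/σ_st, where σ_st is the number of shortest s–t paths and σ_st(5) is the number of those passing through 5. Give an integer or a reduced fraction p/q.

Pairs whose geodesics pass through 5 — 4–0: 1/2; 4–3: 1/2; 7–0: 1/2; 7–3: 1/2; 0–1: 1/2; 0–8: 1/2; 0–2: 1/2; 0–6: 1/2; 1–3: 1/2; 8–3: 1/2; 3–2: 1/2; 3–6: 1/2.
All other pairs contribute 0.
Summing the contributions gives betweenness(5) = 6.

6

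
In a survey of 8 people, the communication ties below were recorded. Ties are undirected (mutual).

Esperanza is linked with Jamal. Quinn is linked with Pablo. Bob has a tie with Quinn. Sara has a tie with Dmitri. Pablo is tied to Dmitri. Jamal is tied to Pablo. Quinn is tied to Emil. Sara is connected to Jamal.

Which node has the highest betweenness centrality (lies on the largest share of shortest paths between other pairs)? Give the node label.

Unnormalized betweenness of each node: Bob:0, Dmitri:2, Emil:0, Esperanza:0, Jamal:8, Pablo:13, Quinn:11, Sara:1.
Pablo has the largest value, 13, making it the main broker — the node through which the most shortest paths run.

Pablo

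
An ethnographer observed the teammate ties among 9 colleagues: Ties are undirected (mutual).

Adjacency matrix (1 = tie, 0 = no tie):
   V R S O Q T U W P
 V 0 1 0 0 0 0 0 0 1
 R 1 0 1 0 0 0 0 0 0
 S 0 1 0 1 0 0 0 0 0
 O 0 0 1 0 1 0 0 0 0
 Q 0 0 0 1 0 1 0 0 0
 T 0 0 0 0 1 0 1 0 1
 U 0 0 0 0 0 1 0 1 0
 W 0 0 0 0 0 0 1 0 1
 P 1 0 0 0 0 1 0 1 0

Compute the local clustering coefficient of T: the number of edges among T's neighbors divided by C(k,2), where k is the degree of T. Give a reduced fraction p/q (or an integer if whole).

0

T's neighbors: P, Q, and U (k = 3).
Possible neighbor pairs: C(3,2) = 3. Edges among them: none → e = 0.
Clustering(T) = 0/3 = 0.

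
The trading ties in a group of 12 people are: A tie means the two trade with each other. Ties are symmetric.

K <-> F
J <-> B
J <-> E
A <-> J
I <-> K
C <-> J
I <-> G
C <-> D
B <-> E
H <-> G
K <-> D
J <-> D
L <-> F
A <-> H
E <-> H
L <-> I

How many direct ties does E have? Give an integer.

3

E is directly tied to B, H, and J. That is 3 neighbors, so the degree of E is 3.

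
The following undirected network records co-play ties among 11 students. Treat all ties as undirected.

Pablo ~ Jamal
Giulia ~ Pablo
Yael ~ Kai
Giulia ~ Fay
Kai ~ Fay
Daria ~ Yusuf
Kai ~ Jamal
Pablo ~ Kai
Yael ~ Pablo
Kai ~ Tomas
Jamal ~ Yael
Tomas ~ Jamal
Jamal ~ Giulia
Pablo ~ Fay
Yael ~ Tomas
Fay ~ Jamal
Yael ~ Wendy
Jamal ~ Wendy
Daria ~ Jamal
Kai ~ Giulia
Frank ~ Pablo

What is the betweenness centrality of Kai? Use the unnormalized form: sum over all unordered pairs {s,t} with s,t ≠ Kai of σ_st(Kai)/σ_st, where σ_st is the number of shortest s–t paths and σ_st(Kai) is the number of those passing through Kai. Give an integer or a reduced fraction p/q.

Pairs whose geodesics pass through Kai — Giulia–Tomas: 1/2; Giulia–Yael: 1/3; Pablo–Tomas: 1/3; Tomas–Fay: 1/2; Tomas–Frank: 1/3; Fay–Yael: 1/3.
All other pairs contribute 0.
Summing the contributions gives betweenness(Kai) = 7/3.

7/3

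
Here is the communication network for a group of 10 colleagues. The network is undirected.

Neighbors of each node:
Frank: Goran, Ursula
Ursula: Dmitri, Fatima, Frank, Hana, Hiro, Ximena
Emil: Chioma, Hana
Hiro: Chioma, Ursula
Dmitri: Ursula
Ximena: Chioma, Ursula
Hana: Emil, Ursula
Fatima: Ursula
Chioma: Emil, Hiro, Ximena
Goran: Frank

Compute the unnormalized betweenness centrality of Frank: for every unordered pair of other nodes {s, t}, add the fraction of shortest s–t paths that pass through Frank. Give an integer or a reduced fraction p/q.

Pairs whose geodesics pass through Frank — Goran–Dmitri: 1; Goran–Hana: 1; Goran–Hiro: 1; Goran–Fatima: 1; Goran–Ursula: 1; Goran–Chioma: 2/2; Goran–Emil: 1; Goran–Ximena: 1.
All other pairs contribute 0.
Summing the contributions gives betweenness(Frank) = 8.

8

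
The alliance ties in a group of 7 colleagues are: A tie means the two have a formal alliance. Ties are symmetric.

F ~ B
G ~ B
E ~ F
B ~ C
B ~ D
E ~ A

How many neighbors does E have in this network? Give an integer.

E is directly tied to A and F. That is 2 neighbors, so the degree of E is 2.

2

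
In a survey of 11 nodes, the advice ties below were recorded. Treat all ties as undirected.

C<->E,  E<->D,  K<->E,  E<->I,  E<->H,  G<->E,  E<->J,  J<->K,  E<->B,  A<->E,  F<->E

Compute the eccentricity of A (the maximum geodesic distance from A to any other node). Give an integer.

2

Distances from A: B:2, C:2, D:2, E:1, F:2, G:2, H:2, I:2, J:2, K:2.
The largest is 2 (to B, F, J, H, C, G, K, I, and D), so the eccentricity of A is 2.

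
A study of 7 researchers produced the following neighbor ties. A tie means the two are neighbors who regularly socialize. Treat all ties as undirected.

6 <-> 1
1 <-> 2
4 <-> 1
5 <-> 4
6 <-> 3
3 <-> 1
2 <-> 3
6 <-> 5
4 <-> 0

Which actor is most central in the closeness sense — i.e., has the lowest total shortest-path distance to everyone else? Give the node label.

1

Farness (sum of distances to all others) for each node — 0:14, 1:8, 2:12, 3:10, 4:9, 5:11, 6:10.
The smallest farness is 8, for 1, so 1 has the highest closeness.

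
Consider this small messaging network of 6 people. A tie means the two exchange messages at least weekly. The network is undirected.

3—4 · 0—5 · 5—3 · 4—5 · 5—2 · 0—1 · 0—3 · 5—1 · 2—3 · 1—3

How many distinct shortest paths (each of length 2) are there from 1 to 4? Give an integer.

The shortest distance is 2. The length-2 paths are: 1–3–4; 1–5–4.
That gives 2 distinct shortest paths.

2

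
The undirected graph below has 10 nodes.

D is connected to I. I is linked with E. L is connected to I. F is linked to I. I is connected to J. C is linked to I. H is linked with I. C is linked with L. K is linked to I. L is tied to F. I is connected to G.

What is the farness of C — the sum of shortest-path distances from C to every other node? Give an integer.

16

Distances from C: D:2, E:2, F:2, G:2, H:2, I:1, J:2, K:2, L:1.
Sum = 2 + 2 + 2 + 2 + 2 + 1 + 2 + 2 + 1 = 16.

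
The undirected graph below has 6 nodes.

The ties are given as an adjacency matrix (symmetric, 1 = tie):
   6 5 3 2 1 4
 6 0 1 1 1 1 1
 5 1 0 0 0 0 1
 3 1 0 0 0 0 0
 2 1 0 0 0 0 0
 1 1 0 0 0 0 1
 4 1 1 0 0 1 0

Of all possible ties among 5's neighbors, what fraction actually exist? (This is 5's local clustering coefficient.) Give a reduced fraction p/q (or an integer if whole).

1

5's neighbors: 4 and 6 (k = 2).
Possible neighbor pairs: C(2,2) = 1. Edges among them: 4–6 → e = 1.
Clustering(5) = 1/1.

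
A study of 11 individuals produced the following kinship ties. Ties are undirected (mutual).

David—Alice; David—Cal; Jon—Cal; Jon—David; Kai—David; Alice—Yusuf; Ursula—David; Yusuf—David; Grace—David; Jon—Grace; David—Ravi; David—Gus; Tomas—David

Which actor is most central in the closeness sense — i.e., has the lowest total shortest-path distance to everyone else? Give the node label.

David

Farness (sum of distances to all others) for each node — Alice:18, Cal:18, David:10, Grace:18, Gus:19, Jon:17, Kai:19, Ravi:19, Tomas:19, Ursula:19, Yusuf:18.
The smallest farness is 10, for David, so David has the highest closeness.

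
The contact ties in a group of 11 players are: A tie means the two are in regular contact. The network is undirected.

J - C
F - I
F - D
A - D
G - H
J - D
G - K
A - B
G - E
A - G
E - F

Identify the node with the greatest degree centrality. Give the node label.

G

Degrees — A:3, B:1, C:1, D:3, E:2, F:3, G:4, H:1, I:1, J:2, K:1.
The maximum is 4, attained only by G.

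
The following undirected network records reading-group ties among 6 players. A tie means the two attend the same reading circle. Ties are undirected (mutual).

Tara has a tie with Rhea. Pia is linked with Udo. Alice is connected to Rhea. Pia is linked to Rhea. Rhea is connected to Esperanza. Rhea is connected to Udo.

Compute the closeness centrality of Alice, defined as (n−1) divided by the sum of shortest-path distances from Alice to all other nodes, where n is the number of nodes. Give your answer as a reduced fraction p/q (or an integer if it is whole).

Distances from Alice: Esperanza:2, Pia:2, Rhea:1, Tara:2, Udo:2. Sum = 9.
n = 6, so closeness = 5/9.

5/9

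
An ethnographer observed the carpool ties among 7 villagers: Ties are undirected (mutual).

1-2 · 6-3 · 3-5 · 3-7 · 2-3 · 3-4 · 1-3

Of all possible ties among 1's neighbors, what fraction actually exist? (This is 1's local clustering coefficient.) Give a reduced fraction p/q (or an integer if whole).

1

1's neighbors: 2 and 3 (k = 2).
Possible neighbor pairs: C(2,2) = 1. Edges among them: 2–3 → e = 1.
Clustering(1) = 1/1.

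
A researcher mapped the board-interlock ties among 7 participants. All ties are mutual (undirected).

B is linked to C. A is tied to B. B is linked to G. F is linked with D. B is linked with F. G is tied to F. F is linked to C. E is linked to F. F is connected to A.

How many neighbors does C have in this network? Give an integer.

2

C is directly tied to B and F. That is 2 neighbors, so the degree of C is 2.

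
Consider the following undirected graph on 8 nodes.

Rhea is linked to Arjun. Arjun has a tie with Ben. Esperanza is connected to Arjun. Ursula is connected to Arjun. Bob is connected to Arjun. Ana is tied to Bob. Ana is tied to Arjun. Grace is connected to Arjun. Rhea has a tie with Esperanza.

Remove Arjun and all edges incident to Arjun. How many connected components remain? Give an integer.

5

Without Arjun, the remaining ties split the others into: {Ana, Bob}; {Esperanza, Rhea}; {Ben}; {Ursula}; {Grace}.
That's 5 separate components.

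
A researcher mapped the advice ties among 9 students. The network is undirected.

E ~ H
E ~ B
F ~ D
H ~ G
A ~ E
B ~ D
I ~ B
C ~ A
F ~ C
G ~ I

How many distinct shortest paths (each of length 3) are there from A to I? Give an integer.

The shortest distance is 3, and the only length-3 path is A–E–B–I. So there is exactly 1 shortest path.

1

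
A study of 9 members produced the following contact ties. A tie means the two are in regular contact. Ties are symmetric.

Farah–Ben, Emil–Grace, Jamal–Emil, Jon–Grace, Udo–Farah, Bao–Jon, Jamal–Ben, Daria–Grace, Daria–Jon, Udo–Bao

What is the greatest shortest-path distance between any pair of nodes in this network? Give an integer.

4

Eccentricity of each node (its greatest distance to any other): Bao:4, Ben:4, Daria:4, Emil:4, Farah:4, Grace:4, Jamal:4, Jon:4, Udo:4.
The maximum eccentricity is 4, realized for instance by the pair Udo–Emil via Udo – Farah – Ben – Jamal – Emil. So the diameter is 4.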